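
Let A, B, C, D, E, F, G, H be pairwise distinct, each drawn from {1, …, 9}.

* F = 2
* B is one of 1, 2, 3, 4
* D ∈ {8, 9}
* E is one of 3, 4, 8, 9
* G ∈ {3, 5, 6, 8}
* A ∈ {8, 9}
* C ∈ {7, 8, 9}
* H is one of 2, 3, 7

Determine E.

4

F must be 2 (only option left). Remove 2 from B, H.
A and D between them cover only {8, 9} — a naked pair. Remove those values from C, E, G.
C's domain is down to {7}, so C = 7. Remove 7 from H.
H has just one choice, so H = 3. So B, E, G can't be 3.
So E = 4.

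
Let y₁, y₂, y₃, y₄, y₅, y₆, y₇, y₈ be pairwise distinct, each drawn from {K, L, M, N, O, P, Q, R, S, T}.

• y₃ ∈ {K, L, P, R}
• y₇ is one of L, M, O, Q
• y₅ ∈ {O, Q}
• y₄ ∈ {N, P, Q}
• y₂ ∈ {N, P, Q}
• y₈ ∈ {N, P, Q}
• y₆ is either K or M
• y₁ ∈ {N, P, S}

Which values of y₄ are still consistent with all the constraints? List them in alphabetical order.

y₂, y₄, y₈ share exactly the 3 values {N, P, Q}; by pigeonhole those values go to them, so strike N, P, Q from y₁, y₃, y₅, y₇.
y₁ has just one choice, so y₁ = S.
y₅ has just one choice, so y₅ = O. Eliminate O elsewhere: y₇.
No further eliminations apply; y₄ can still be any of N, P, Q.

N, P, Q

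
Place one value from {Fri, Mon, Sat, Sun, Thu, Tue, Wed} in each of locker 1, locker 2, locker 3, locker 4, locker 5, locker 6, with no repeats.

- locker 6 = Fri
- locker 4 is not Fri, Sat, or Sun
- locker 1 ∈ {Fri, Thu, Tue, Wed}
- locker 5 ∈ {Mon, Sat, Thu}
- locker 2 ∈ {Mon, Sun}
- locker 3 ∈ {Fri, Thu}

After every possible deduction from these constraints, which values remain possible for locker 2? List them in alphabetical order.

Mon, Sun

locker 6 must be Fri (only option left). Strike Fri from locker 1, locker 3.
locker 3 must be Thu (only option left). So locker 1, locker 4, locker 5 can't be Thu.
No further eliminations apply; locker 2 can still be any of Mon, Sun.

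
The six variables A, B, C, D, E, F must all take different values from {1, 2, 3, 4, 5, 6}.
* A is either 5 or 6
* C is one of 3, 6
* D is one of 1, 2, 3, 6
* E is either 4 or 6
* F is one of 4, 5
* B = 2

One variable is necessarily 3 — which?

B's domain is down to {2}, so B = 2. Remove 2 from D.
The 5 still-open variables together cover exactly {1, 3, 4, 5, 6} — 5 values for 5 variables — and 1 appears only in D's list, so D = 1.
Among the 4 still-open variables, 3 fits only C (and all 4 values in {3, 4, 5, 6} must be used), so C = 3.

C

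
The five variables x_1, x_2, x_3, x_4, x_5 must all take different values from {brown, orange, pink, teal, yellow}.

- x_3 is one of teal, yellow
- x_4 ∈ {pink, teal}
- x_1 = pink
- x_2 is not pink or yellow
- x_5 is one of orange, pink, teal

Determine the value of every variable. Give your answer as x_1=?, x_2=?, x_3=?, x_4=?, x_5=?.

x_1=pink, x_2=brown, x_3=yellow, x_4=teal, x_5=orange

x_1 has just one choice, so x_1 = pink. Eliminate pink elsewhere: x_4, x_5.
x_4's domain is down to {teal}, so x_4 = teal. Remove teal from x_2, x_3, x_5.
x_5's domain is down to {orange}, so x_5 = orange. Eliminate orange elsewhere: x_2.
x_2's domain is down to {brown}, so x_2 = brown.
x_3 must be yellow (only option left).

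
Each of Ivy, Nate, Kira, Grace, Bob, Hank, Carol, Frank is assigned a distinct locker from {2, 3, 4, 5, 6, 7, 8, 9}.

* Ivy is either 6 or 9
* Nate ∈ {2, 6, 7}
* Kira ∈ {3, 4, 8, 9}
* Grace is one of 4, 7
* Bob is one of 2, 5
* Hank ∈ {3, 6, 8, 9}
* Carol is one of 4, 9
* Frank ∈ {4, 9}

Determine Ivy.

6

Among the 8 variables, 5 fits only Bob (and all 8 values in {2, 3, 4, 5, 6, 7, 8, 9} must be used), so Bob = 5.
The 7 still-open variables together cover exactly {2, 3, 4, 6, 7, 8, 9} — 7 values for 7 variables — and 2 appears only in Nate's list, so Nate = 2.
The 6 still-open variables draw from only 6 values {3, 4, 6, 7, 8, 9}, so each is used; only Grace can be 7, hence Grace = 7.
Carol and Frank share exactly the 2 values {4, 9}; by pigeonhole those values go to them, so strike 4, 9 from Ivy, Kira, Hank.
So Ivy = 6.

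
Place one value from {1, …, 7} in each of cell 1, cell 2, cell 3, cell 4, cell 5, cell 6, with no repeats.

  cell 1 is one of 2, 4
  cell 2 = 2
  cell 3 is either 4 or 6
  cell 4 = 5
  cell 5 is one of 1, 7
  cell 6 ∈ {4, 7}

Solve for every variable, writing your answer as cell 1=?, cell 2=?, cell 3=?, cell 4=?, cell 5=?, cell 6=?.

cell 1=4, cell 2=2, cell 3=6, cell 4=5, cell 5=1, cell 6=7

cell 2's domain is down to {2}, so cell 2 = 2. So cell 1 can't be 2.
cell 4 has just one choice, so cell 4 = 5.
That leaves cell 1 = 4. Strike 4 from cell 3, cell 6.
cell 3's domain is down to {6}, so cell 3 = 6.
cell 6 has just one choice, so cell 6 = 7. Eliminate 7 elsewhere: cell 5.
cell 5 has just one choice, so cell 5 = 1.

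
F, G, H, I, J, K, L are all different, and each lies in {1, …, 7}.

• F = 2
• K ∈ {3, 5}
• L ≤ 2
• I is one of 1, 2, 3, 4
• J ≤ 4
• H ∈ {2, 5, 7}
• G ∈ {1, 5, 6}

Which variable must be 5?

K

F has just one choice, so F = 2. Eliminate 2 elsewhere: H, I, J, L.
That leaves L = 1. Eliminate 1 elsewhere: G, I, J.
The 5 still-open variables draw from only 5 values {3, 4, 5, 6, 7}, so each is used; only G can be 6, hence G = 6.
The 4 still-open variables draw from only 4 values {3, 4, 5, 7}, so each is used; only H can be 7, hence H = 7.
The 3 still-open variables draw from only 3 values {3, 4, 5}, so each is used; only K can be 5, hence K = 5.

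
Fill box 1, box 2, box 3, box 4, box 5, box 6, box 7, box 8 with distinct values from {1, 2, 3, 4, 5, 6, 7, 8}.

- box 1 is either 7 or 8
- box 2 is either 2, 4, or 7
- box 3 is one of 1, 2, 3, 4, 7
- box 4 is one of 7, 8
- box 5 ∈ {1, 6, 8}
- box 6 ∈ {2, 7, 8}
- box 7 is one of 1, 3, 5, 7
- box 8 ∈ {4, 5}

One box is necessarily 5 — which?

box 8

Among the 8 variables, 6 fits only box 5 (and all 8 values in {1, 2, 3, 4, 5, 6, 7, 8} must be used), so box 5 = 6.
box 1 and box 4 between them cover only {7, 8} — a naked pair. Remove those values from box 2, box 3, box 6, box 7.
box 6's domain is down to {2}, so box 6 = 2. Eliminate 2 elsewhere: box 2, box 3.
box 2 has just one choice, so box 2 = 4. Remove 4 from box 3, box 8.
So 5 goes to box 8.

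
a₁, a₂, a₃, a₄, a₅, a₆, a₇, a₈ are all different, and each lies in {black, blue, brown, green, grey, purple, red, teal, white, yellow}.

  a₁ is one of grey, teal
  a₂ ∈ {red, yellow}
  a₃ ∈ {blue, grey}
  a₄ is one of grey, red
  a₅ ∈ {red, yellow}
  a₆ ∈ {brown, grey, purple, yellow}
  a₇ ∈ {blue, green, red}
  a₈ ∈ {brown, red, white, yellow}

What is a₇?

a₂ and a₅ between them cover only {red, yellow} — a naked pair. Remove those values from a₄, a₆, a₇, a₈.
That leaves a₄ = grey. Eliminate grey elsewhere: a₁, a₃, a₆.
a₁ must be teal (only option left).
a₃'s domain is down to {blue}, so a₃ = blue. Eliminate blue elsewhere: a₇.
So a₇ = green.

green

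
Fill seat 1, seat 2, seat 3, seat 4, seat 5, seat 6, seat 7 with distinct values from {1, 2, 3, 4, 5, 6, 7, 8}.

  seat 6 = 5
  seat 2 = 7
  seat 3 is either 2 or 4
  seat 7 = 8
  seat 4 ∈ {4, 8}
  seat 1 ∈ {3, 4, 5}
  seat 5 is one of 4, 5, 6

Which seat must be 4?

seat 2's domain is down to {7}, so seat 2 = 7.
seat 6's domain is down to {5}, so seat 6 = 5. So seat 1, seat 5 can't be 5.
seat 7's domain is down to {8}, so seat 7 = 8. Eliminate 8 elsewhere: seat 4.

seat 4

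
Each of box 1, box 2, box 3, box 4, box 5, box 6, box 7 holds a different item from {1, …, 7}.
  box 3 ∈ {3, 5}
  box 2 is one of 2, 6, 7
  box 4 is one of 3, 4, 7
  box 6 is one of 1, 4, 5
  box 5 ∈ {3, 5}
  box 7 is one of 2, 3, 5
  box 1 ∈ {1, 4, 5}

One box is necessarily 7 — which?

box 4

The 7 variables together cover exactly {1, 2, 3, 4, 5, 6, 7} — 7 values for 7 variables — and 6 appears only in box 2's list, so box 2 = 6.
The 6 still-open variables draw from only 6 values {1, 2, 3, 4, 5, 7}, so each is used; only box 7 can be 2, hence box 7 = 2.
The 5 still-open variables together cover exactly {1, 3, 4, 5, 7} — 5 values for 5 variables — and 7 appears only in box 4's list, so box 4 = 7.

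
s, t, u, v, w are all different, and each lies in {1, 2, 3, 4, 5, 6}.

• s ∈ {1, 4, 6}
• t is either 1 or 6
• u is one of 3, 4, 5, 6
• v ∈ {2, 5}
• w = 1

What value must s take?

4

w's domain is down to {1}, so w = 1. So s, t can't be 1.
That leaves t = 6. Eliminate 6 elsewhere: s, u.
So s = 4.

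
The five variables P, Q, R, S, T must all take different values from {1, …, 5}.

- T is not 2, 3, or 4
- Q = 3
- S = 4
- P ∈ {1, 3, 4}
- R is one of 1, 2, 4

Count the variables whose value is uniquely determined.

Q has just one choice, so Q = 3. Strike 3 from P.
That leaves S = 4. So P, R can't be 4.
P has just one choice, so P = 1. Remove 1 from R, T.
R has just one choice, so R = 2.
T's domain is down to {5}, so T = 5.
Every variable is fixed: P=1, Q=3, R=2, S=4, T=5. That makes 5.

5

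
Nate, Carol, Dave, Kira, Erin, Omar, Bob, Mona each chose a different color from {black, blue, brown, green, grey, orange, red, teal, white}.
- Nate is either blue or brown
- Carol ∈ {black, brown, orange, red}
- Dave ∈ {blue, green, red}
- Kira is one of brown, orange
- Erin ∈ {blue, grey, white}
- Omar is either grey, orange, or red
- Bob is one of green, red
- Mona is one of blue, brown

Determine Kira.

Among the 8 variables, black fits only Carol (and all 8 values in {black, blue, brown, green, grey, orange, red, white} must be used), so Carol = black.
Among the 7 still-open variables, white fits only Erin (and all 7 values in {blue, brown, green, grey, orange, red, white} must be used), so Erin = white.
The 6 still-open variables draw from only 6 values {blue, brown, green, grey, orange, red}, so each is used; only Omar can be grey, hence Omar = grey.
The 5 still-open variables draw from only 5 values {blue, brown, green, orange, red}, so each is used; only Kira can be orange, hence Kira = orange.

orange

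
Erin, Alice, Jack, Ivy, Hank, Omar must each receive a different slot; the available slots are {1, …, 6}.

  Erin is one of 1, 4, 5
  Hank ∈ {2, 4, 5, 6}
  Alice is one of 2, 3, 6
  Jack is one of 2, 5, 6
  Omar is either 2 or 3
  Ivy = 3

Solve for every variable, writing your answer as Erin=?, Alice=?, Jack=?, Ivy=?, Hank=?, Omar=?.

Ivy has just one choice, so Ivy = 3. Strike 3 from Alice, Omar.
Omar must be 2 (only option left). Eliminate 2 elsewhere: Alice, Jack, Hank.
That leaves Alice = 6. So Jack, Hank can't be 6.
That leaves Jack = 5. Remove 5 from Erin, Hank.
Hank must be 4 (only option left). Eliminate 4 elsewhere: Erin.
Erin must be 1 (only option left).

Erin=1, Alice=6, Jack=5, Ivy=3, Hank=4, Omar=2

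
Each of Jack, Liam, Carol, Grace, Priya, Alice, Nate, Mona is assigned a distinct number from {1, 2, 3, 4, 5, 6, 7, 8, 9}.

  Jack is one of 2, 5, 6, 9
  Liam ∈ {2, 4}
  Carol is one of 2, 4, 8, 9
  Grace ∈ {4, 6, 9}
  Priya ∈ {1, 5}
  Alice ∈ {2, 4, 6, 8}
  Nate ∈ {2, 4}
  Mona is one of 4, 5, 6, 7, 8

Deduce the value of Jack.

5

Among the 8 variables, 1 fits only Priya (and all 8 values in {1, 2, 4, 5, 6, 7, 8, 9} must be used), so Priya = 1.
The 7 still-open variables together cover exactly {2, 4, 5, 6, 7, 8, 9} — 7 values for 7 variables — and 7 appears only in Mona's list, so Mona = 7.
The 6 still-open variables together cover exactly {2, 4, 5, 6, 8, 9} — 6 values for 6 variables — and 5 appears only in Jack's list, so Jack = 5.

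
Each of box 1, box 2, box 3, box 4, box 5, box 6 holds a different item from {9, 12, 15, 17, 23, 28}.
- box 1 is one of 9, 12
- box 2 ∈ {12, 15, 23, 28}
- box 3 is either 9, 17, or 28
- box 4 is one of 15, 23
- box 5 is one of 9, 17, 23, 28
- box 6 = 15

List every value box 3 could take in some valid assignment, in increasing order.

9, 17, 28

box 6's domain is down to {15}, so box 6 = 15. Strike 15 from box 2, box 4.
That leaves box 4 = 23. Eliminate 23 elsewhere: box 2, box 5.
No further eliminations apply; box 3 can still be any of 9, 17, 28.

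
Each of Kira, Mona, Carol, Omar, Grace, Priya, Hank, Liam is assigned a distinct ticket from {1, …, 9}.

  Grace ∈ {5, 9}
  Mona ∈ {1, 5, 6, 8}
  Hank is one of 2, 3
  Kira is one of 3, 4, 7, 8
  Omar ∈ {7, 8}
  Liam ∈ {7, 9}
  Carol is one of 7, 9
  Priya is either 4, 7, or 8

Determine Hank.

Carol and Liam between them cover only {7, 9} — a naked pair. Remove those values from Kira, Omar, Grace, Priya.
Omar has just one choice, so Omar = 8. Eliminate 8 elsewhere: Kira, Mona, Priya.
Grace must be 5 (only option left). Remove 5 from Mona.
Priya's domain is down to {4}, so Priya = 4. Remove 4 from Kira.
Kira's domain is down to {3}, so Kira = 3. Eliminate 3 elsewhere: Hank.
So Hank = 2.

2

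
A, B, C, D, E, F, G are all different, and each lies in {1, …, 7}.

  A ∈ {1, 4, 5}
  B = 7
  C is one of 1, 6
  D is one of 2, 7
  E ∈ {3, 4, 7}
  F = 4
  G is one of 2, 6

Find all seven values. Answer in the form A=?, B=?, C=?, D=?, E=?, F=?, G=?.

A=5, B=7, C=1, D=2, E=3, F=4, G=6

B has just one choice, so B = 7. Eliminate 7 elsewhere: D, E.
D has just one choice, so D = 2. So G can't be 2.
F's domain is down to {4}, so F = 4. Remove 4 from A, E.
G has just one choice, so G = 6. So C can't be 6.
C's domain is down to {1}, so C = 1. Eliminate 1 elsewhere: A.
That leaves E = 3.
A's domain is down to {5}, so A = 5.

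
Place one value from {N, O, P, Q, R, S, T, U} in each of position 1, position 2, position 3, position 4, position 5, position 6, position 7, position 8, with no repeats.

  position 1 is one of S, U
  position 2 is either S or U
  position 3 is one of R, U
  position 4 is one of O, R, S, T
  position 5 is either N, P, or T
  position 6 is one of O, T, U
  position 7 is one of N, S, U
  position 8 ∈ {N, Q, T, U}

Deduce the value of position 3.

The 8 variables together cover exactly {N, O, P, Q, R, S, T, U} — 8 values for 8 variables — and P appears only in position 5's list, so position 5 = P.
Among the 7 still-open variables, Q fits only position 8 (and all 7 values in {N, O, Q, R, S, T, U} must be used), so position 8 = Q.
The 6 still-open variables together cover exactly {N, O, R, S, T, U} — 6 values for 6 variables — and N appears only in position 7's list, so position 7 = N.
position 1 and position 2 share exactly the 2 values {S, U}; by pigeonhole those values go to them, so strike S, U from position 3, position 4, position 6.
So position 3 = R.

R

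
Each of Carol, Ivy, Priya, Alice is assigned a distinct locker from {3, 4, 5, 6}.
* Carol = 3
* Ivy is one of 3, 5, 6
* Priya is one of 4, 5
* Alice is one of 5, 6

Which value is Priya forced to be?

Carol's domain is down to {3}, so Carol = 3. Eliminate 3 elsewhere: Ivy.
The 3 still-open variables draw from only 3 values {4, 5, 6}, so each is used; only Priya can be 4, hence Priya = 4.

4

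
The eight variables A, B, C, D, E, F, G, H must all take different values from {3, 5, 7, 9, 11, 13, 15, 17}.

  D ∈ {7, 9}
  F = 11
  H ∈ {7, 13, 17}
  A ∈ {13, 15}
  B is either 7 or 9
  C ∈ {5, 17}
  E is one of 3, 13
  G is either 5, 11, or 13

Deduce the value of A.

F's domain is down to {11}, so F = 11. Remove 11 from G.
The 7 still-open variables together cover exactly {3, 5, 7, 9, 13, 15, 17} — 7 values for 7 variables — and 3 appears only in E's list, so E = 3.
The 6 still-open variables draw from only 6 values {5, 7, 9, 13, 15, 17}, so each is used; only A can be 15, hence A = 15.

15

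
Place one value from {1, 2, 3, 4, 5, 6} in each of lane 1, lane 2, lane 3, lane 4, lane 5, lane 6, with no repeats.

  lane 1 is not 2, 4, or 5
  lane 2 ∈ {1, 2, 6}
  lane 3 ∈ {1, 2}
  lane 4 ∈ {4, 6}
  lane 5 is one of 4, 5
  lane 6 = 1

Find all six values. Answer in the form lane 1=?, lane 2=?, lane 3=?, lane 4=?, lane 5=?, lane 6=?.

lane 1=3, lane 2=6, lane 3=2, lane 4=4, lane 5=5, lane 6=1

lane 6 has just one choice, so lane 6 = 1. Strike 1 from lane 1, lane 2, lane 3.
lane 3 must be 2 (only option left). So lane 2 can't be 2.
lane 2's domain is down to {6}, so lane 2 = 6. Strike 6 from lane 1, lane 4.
lane 4 has just one choice, so lane 4 = 4. Eliminate 4 elsewhere: lane 5.
lane 5's domain is down to {5}, so lane 5 = 5.
lane 1 has just one choice, so lane 1 = 3.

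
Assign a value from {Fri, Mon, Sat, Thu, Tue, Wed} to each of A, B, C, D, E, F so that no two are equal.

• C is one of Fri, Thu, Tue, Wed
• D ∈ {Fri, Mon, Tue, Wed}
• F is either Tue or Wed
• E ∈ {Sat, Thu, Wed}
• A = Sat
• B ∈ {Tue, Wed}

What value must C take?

Fri

A's domain is down to {Sat}, so A = Sat. So E can't be Sat.
The 5 still-open variables together cover exactly {Fri, Mon, Thu, Tue, Wed} — 5 values for 5 variables — and Mon appears only in D's list, so D = Mon.
The 4 still-open variables draw from only 4 values {Fri, Thu, Tue, Wed}, so each is used; only C can be Fri, hence C = Fri.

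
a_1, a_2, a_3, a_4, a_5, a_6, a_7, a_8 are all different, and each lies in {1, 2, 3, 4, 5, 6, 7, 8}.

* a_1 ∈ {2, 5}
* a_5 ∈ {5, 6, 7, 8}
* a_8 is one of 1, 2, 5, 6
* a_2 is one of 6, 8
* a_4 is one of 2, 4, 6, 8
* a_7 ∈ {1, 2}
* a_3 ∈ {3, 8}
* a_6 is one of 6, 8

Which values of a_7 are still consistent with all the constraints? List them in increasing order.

The 8 variables together cover exactly {1, 2, 3, 4, 5, 6, 7, 8} — 8 values for 8 variables — and 3 appears only in a_3's list, so a_3 = 3.
Among the 7 still-open variables, 4 fits only a_4 (and all 7 values in {1, 2, 4, 5, 6, 7, 8} must be used), so a_4 = 4.
The 6 still-open variables draw from only 6 values {1, 2, 5, 6, 7, 8}, so each is used; only a_5 can be 7, hence a_5 = 7.
The 2 variables a_2 and a_6 are confined to {6, 8}, which locks those values in; drop them from a_8.
No further eliminations apply; a_7 can still be any of 1, 2.

1, 2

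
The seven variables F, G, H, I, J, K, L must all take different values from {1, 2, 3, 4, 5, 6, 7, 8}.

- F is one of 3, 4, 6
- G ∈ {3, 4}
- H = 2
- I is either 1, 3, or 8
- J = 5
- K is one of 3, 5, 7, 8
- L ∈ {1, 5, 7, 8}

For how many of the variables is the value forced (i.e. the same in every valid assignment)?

H must be 2 (only option left).
J's domain is down to {5}, so J = 5. Eliminate 5 elsewhere: K, L.
Determined: H=2, J=5. The other variables each still have more than one consistent value. That makes 2.

2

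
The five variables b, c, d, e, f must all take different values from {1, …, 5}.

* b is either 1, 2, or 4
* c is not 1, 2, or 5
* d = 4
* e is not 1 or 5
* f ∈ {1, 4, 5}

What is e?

d must be 4 (only option left). Remove 4 from b, c, e, f.
c must be 3 (only option left). So e can't be 3.
So e = 2.

2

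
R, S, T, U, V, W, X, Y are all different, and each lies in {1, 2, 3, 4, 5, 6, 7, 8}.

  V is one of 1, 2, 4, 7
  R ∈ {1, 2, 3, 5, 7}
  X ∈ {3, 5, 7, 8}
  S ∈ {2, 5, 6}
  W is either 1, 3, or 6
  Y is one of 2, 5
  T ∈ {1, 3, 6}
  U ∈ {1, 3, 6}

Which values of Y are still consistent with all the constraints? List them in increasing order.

The 8 variables together cover exactly {1, 2, 3, 4, 5, 6, 7, 8} — 8 values for 8 variables — and 4 appears only in V's list, so V = 4.
The 7 still-open variables draw from only 7 values {1, 2, 3, 5, 6, 7, 8}, so each is used; only X can be 8, hence X = 8.
Among the 6 still-open variables, 7 fits only R (and all 6 values in {1, 2, 3, 5, 6, 7} must be used), so R = 7.
The 3 variables T, U, W are confined to {1, 3, 6}, which locks those values in; drop them from S.
No further eliminations apply; Y can still be any of 2, 5.

2, 5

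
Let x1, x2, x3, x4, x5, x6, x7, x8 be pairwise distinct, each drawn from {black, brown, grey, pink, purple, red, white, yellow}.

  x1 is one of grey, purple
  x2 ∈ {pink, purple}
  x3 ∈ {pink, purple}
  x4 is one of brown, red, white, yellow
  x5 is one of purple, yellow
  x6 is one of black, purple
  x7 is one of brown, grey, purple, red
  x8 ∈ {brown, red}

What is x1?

grey

Among the 8 variables, black fits only x6 (and all 8 values in {black, brown, grey, pink, purple, red, white, yellow} must be used), so x6 = black.
Among the 7 still-open variables, white fits only x4 (and all 7 values in {brown, grey, pink, purple, red, white, yellow} must be used), so x4 = white.
The 6 still-open variables draw from only 6 values {brown, grey, pink, purple, red, yellow}, so each is used; only x5 can be yellow, hence x5 = yellow.
The 2 variables x2 and x3 are confined to {pink, purple}, which locks those values in; drop them from x1, x7.
So x1 = grey.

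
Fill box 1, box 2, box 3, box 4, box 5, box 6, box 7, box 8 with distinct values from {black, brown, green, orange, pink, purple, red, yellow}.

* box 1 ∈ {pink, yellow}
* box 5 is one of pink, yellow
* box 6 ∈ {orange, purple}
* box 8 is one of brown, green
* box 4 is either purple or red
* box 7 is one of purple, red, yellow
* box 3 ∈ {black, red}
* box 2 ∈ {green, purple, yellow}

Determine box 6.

The 8 variables together cover exactly {black, brown, green, orange, pink, purple, red, yellow} — 8 values for 8 variables — and black appears only in box 3's list, so box 3 = black.
The 7 still-open variables together cover exactly {brown, green, orange, pink, purple, red, yellow} — 7 values for 7 variables — and brown appears only in box 8's list, so box 8 = brown.
Among the 6 still-open variables, green fits only box 2 (and all 6 values in {green, orange, pink, purple, red, yellow} must be used), so box 2 = green.
The 5 still-open variables draw from only 5 values {orange, pink, purple, red, yellow}, so each is used; only box 6 can be orange, hence box 6 = orange.

orange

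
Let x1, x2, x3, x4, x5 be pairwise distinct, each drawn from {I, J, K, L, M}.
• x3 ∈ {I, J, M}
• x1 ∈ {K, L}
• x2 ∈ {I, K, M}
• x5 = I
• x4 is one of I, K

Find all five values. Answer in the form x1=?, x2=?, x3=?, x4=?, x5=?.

x1=L, x2=M, x3=J, x4=K, x5=I

x5's domain is down to {I}, so x5 = I. So x2, x3, x4 can't be I.
x4's domain is down to {K}, so x4 = K. Remove K from x1, x2.
x1 must be L (only option left).
x2 must be M (only option left). Eliminate M elsewhere: x3.
x3's domain is down to {J}, so x3 = J.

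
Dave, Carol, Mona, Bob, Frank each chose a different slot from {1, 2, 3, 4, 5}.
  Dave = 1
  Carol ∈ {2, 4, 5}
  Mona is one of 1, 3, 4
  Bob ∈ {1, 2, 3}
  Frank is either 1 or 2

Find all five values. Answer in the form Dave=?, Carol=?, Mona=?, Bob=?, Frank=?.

Dave has just one choice, so Dave = 1. Eliminate 1 elsewhere: Mona, Bob, Frank.
Frank has just one choice, so Frank = 2. Strike 2 from Carol, Bob.
Bob must be 3 (only option left). So Mona can't be 3.
That leaves Mona = 4. Remove 4 from Carol.
Carol has just one choice, so Carol = 5.

Dave=1, Carol=5, Mona=4, Bob=3, Frank=2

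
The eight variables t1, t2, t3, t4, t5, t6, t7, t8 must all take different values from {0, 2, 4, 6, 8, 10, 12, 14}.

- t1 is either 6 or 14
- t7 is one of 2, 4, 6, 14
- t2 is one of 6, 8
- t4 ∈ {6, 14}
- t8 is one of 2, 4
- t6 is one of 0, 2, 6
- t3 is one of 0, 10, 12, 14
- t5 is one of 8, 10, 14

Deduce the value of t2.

8

Among the 8 variables, 12 fits only t3 (and all 8 values in {0, 2, 4, 6, 8, 10, 12, 14} must be used), so t3 = 12.
Among the 7 still-open variables, 0 fits only t6 (and all 7 values in {0, 2, 4, 6, 8, 10, 14} must be used), so t6 = 0.
The 6 still-open variables draw from only 6 values {2, 4, 6, 8, 10, 14}, so each is used; only t5 can be 10, hence t5 = 10.
The 5 still-open variables together cover exactly {2, 4, 6, 8, 14} — 5 values for 5 variables — and 8 appears only in t2's list, so t2 = 8.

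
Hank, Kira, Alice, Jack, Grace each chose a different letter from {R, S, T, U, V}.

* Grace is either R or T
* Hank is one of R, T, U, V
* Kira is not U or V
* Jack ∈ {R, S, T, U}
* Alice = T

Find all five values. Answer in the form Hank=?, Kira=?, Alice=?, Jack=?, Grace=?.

Hank=V, Kira=S, Alice=T, Jack=U, Grace=R

Alice must be T (only option left). Eliminate T elsewhere: Hank, Kira, Jack, Grace.
Grace has just one choice, so Grace = R. So Hank, Kira, Jack can't be R.
That leaves Kira = S. Eliminate S elsewhere: Jack.
Jack's domain is down to {U}, so Jack = U. So Hank can't be U.
That leaves Hank = V.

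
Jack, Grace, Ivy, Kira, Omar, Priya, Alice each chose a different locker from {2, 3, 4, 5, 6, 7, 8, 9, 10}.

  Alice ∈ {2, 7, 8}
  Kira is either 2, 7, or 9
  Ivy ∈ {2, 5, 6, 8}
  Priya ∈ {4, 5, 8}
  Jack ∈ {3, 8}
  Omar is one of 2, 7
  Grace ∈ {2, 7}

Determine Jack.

3

The 2 variables Grace and Omar are confined to {2, 7}, which locks those values in; drop them from Ivy, Kira, Alice.
Kira's domain is down to {9}, so Kira = 9.
That leaves Alice = 8. Remove 8 from Jack, Ivy, Priya.
So Jack = 3.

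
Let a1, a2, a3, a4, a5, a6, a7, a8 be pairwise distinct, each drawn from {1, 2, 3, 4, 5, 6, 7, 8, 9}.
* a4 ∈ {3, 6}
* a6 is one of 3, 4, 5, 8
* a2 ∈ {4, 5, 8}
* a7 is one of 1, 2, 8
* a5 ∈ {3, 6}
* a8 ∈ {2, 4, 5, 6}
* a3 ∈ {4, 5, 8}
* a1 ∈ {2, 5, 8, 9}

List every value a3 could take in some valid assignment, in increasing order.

The 8 variables draw from only 8 values {1, 2, 3, 4, 5, 6, 8, 9}, so each is used; only a7 can be 1, hence a7 = 1.
The 7 still-open variables draw from only 7 values {2, 3, 4, 5, 6, 8, 9}, so each is used; only a1 can be 9, hence a1 = 9.
The 6 still-open variables draw from only 6 values {2, 3, 4, 5, 6, 8}, so each is used; only a8 can be 2, hence a8 = 2.
The 2 variables a4 and a5 are confined to {3, 6}, which locks those values in; drop them from a6.
No further eliminations apply; a3 can still be any of 4, 5, 8.

4, 5, 8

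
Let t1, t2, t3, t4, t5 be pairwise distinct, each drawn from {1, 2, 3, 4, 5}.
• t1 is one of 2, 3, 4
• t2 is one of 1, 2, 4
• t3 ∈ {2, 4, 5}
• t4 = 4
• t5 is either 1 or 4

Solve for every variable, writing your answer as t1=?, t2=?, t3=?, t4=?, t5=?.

t4 has just one choice, so t4 = 4. Strike 4 from t1, t2, t3, t5.
t5's domain is down to {1}, so t5 = 1. Remove 1 from t2.
t2 has just one choice, so t2 = 2. So t1, t3 can't be 2.
t3's domain is down to {5}, so t3 = 5.
That leaves t1 = 3.

t1=3, t2=2, t3=5, t4=4, t5=1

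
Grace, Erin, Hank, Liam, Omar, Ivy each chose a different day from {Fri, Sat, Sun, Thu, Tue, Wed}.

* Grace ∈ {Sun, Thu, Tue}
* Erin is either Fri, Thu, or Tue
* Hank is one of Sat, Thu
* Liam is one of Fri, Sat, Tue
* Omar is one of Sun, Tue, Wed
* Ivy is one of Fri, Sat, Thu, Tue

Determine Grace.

Sun

The 6 variables draw from only 6 values {Fri, Sat, Sun, Thu, Tue, Wed}, so each is used; only Omar can be Wed, hence Omar = Wed.
Among the 5 still-open variables, Sun fits only Grace (and all 5 values in {Fri, Sat, Sun, Thu, Tue} must be used), so Grace = Sun.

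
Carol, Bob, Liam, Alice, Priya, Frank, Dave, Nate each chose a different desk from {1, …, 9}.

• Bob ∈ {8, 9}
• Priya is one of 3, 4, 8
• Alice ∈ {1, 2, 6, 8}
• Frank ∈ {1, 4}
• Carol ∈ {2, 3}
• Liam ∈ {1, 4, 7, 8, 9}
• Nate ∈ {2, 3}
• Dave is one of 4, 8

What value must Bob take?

The 8 variables together cover exactly {1, 2, 3, 4, 6, 7, 8, 9} — 8 values for 8 variables — and 6 appears only in Alice's list, so Alice = 6.
The 7 still-open variables draw from only 7 values {1, 2, 3, 4, 7, 8, 9}, so each is used; only Liam can be 7, hence Liam = 7.
Among the 6 still-open variables, 1 fits only Frank (and all 6 values in {1, 2, 3, 4, 8, 9} must be used), so Frank = 1.
The 5 still-open variables draw from only 5 values {2, 3, 4, 8, 9}, so each is used; only Bob can be 9, hence Bob = 9.

9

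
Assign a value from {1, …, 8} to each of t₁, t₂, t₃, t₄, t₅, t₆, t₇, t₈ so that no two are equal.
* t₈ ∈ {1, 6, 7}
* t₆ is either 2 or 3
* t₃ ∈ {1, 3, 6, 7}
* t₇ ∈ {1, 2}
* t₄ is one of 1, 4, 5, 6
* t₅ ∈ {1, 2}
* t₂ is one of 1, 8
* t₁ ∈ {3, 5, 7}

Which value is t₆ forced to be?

3

Among the 8 variables, 4 fits only t₄ (and all 8 values in {1, 2, 3, 4, 5, 6, 7, 8} must be used), so t₄ = 4.
The 7 still-open variables together cover exactly {1, 2, 3, 5, 6, 7, 8} — 7 values for 7 variables — and 5 appears only in t₁'s list, so t₁ = 5.
Among the 6 still-open variables, 8 fits only t₂ (and all 6 values in {1, 2, 3, 6, 7, 8} must be used), so t₂ = 8.
The 2 variables t₅ and t₇ are confined to {1, 2}, which locks those values in; drop them from t₃, t₆, t₈.
So t₆ = 3.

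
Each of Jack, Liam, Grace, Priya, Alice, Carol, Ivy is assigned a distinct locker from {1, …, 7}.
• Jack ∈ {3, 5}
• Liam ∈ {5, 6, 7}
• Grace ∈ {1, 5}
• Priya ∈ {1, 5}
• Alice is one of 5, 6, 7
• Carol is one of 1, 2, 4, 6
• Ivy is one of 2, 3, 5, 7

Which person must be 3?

The 7 variables draw from only 7 values {1, 2, 3, 4, 5, 6, 7}, so each is used; only Carol can be 4, hence Carol = 4.
The 6 still-open variables draw from only 6 values {1, 2, 3, 5, 6, 7}, so each is used; only Ivy can be 2, hence Ivy = 2.
Among the 5 still-open variables, 3 fits only Jack (and all 5 values in {1, 3, 5, 6, 7} must be used), so Jack = 3.

Jack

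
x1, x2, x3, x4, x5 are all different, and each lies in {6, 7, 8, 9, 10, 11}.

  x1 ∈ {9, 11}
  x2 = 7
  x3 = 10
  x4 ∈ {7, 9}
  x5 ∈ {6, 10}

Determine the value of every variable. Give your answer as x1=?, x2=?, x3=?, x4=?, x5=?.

x2 has just one choice, so x2 = 7. Strike 7 from x4.
That leaves x3 = 10. Strike 10 from x5.
That leaves x4 = 9. Eliminate 9 elsewhere: x1.
x5 must be 6 (only option left).
That leaves x1 = 11.

x1=11, x2=7, x3=10, x4=9, x5=6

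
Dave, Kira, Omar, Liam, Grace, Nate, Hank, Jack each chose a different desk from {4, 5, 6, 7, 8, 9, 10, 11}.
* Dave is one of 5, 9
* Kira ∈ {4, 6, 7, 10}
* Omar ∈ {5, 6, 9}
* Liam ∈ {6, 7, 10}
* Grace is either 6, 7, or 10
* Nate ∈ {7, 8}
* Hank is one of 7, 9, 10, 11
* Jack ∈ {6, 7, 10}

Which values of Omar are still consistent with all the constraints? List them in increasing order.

5, 9

Among the 8 variables, 4 fits only Kira (and all 8 values in {4, 5, 6, 7, 8, 9, 10, 11} must be used), so Kira = 4.
Among the 7 still-open variables, 8 fits only Nate (and all 7 values in {5, 6, 7, 8, 9, 10, 11} must be used), so Nate = 8.
The 6 still-open variables draw from only 6 values {5, 6, 7, 9, 10, 11}, so each is used; only Hank can be 11, hence Hank = 11.
The 3 variables Liam, Grace, Jack are confined to {6, 7, 10}, which locks those values in; drop them from Omar.
No further eliminations apply; Omar can still be any of 5, 9.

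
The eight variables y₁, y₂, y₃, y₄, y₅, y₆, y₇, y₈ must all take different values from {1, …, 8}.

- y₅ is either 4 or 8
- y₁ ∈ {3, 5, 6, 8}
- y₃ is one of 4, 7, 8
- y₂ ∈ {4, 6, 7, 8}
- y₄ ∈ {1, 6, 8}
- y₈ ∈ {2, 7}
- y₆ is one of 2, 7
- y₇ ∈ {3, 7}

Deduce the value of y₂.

The 8 variables together cover exactly {1, 2, 3, 4, 5, 6, 7, 8} — 8 values for 8 variables — and 1 appears only in y₄'s list, so y₄ = 1.
The 7 still-open variables draw from only 7 values {2, 3, 4, 5, 6, 7, 8}, so each is used; only y₁ can be 5, hence y₁ = 5.
Among the 6 still-open variables, 3 fits only y₇ (and all 6 values in {2, 3, 4, 6, 7, 8} must be used), so y₇ = 3.
The 5 still-open variables together cover exactly {2, 4, 6, 7, 8} — 5 values for 5 variables — and 6 appears only in y₂'s list, so y₂ = 6.

6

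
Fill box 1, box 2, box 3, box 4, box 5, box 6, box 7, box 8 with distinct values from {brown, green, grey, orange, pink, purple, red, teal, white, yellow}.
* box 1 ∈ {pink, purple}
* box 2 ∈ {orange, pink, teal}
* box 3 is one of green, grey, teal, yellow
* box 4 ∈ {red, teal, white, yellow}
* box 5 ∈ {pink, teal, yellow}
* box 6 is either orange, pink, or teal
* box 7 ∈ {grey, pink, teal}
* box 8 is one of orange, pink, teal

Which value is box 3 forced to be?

The 3 variables box 2, box 6, box 8 are confined to {orange, pink, teal}, which locks those values in; drop them from box 1, box 3, box 4, box 5, box 7.
box 1 must be purple (only option left).
box 5's domain is down to {yellow}, so box 5 = yellow. Strike yellow from box 3, box 4.
box 7 has just one choice, so box 7 = grey. Eliminate grey elsewhere: box 3.
So box 3 = green.

green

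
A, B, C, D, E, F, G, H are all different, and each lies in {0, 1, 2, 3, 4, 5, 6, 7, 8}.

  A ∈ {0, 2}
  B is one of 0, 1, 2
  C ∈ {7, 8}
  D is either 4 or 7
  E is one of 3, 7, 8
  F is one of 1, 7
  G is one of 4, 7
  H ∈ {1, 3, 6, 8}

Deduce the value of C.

The 8 variables together cover exactly {0, 1, 2, 3, 4, 6, 7, 8} — 8 values for 8 variables — and 6 appears only in H's list, so H = 6.
The 7 still-open variables together cover exactly {0, 1, 2, 3, 4, 7, 8} — 7 values for 7 variables — and 3 appears only in E's list, so E = 3.
Among the 6 still-open variables, 8 fits only C (and all 6 values in {0, 1, 2, 4, 7, 8} must be used), so C = 8.

8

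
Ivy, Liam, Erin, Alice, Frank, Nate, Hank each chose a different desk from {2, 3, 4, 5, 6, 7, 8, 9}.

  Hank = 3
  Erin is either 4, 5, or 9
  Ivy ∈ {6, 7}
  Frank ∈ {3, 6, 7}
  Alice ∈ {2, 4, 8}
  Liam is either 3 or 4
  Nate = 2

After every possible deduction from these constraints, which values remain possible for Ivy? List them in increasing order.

Nate has just one choice, so Nate = 2. So Alice can't be 2.
That leaves Hank = 3. So Liam, Frank can't be 3.
Liam's domain is down to {4}, so Liam = 4. Eliminate 4 elsewhere: Erin, Alice.
Alice has just one choice, so Alice = 8.
No further eliminations apply; Ivy can still be any of 6, 7.

6, 7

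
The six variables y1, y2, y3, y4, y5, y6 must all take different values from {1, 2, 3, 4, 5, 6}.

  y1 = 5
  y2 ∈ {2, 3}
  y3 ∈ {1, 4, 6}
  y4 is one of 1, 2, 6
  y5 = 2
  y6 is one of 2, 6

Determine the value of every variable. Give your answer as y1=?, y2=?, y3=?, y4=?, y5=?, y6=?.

y1 must be 5 (only option left).
y5's domain is down to {2}, so y5 = 2. So y2, y4, y6 can't be 2.
y6's domain is down to {6}, so y6 = 6. Remove 6 from y3, y4.
y2 has just one choice, so y2 = 3.
y4's domain is down to {1}, so y4 = 1. So y3 can't be 1.
y3 has just one choice, so y3 = 4.

y1=5, y2=3, y3=4, y4=1, y5=2, y6=6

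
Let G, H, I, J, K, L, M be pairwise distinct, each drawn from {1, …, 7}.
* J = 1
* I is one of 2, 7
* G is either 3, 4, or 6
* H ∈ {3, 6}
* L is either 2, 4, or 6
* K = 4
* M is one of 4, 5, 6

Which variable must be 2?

J's domain is down to {1}, so J = 1.
That leaves K = 4. Eliminate 4 elsewhere: G, L, M.
Among the 5 still-open variables, 5 fits only M (and all 5 values in {2, 3, 5, 6, 7} must be used), so M = 5.
Among the 4 still-open variables, 7 fits only I (and all 4 values in {2, 3, 6, 7} must be used), so I = 7.
The 3 still-open variables together cover exactly {2, 3, 6} — 3 values for 3 variables — and 2 appears only in L's list, so L = 2.

L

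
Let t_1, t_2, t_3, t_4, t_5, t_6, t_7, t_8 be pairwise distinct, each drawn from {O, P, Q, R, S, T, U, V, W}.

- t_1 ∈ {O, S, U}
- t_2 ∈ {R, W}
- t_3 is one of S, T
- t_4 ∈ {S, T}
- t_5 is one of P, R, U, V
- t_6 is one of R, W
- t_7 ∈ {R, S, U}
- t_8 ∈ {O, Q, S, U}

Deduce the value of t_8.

Q

The 2 variables t_2 and t_6 are confined to {R, W}, which locks those values in; drop them from t_5, t_7.
t_3 and t_4 share exactly the 2 values {S, T}; by pigeonhole those values go to them, so strike S, T from t_1, t_7, t_8.
t_7 must be U (only option left). Remove U from t_1, t_5, t_8.
t_1 must be O (only option left). So t_8 can't be O.
So t_8 = Q.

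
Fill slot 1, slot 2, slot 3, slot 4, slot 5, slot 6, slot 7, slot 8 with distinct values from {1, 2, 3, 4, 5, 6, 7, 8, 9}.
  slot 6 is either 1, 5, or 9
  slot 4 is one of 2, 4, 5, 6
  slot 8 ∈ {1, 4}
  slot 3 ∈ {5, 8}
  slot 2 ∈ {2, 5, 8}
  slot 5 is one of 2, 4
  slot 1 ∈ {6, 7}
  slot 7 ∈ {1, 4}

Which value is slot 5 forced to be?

Among the 8 variables, 7 fits only slot 1 (and all 8 values in {1, 2, 4, 5, 6, 7, 8, 9} must be used), so slot 1 = 7.
The 7 still-open variables together cover exactly {1, 2, 4, 5, 6, 8, 9} — 7 values for 7 variables — and 6 appears only in slot 4's list, so slot 4 = 6.
The 6 still-open variables together cover exactly {1, 2, 4, 5, 8, 9} — 6 values for 6 variables — and 9 appears only in slot 6's list, so slot 6 = 9.
The 2 variables slot 7 and slot 8 are confined to {1, 4}, which locks those values in; drop them from slot 5.
So slot 5 = 2.

2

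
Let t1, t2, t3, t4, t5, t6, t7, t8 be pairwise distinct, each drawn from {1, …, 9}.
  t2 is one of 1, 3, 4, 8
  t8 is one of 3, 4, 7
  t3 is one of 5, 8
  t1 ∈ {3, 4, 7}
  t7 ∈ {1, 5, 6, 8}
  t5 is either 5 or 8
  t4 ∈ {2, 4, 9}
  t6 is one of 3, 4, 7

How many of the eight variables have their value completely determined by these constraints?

2

t3 and t5 share exactly the 2 values {5, 8}; by pigeonhole those values go to them, so strike 5, 8 from t2, t7.
t1, t6, t8 between them cover only {3, 4, 7} — a naked triple. Remove those values from t2, t4.
t2's domain is down to {1}, so t2 = 1. Remove 1 from t7.
t7's domain is down to {6}, so t7 = 6.
Determined: t2=1, t7=6. The other variables each still have more than one consistent value. That makes 2.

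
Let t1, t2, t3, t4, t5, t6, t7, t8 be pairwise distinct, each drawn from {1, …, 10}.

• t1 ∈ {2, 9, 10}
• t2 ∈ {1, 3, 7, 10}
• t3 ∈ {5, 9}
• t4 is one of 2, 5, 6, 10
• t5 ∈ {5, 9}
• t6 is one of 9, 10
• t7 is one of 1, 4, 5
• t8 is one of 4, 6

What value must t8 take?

t3 and t5 between them cover only {5, 9} — a naked pair. Remove those values from t1, t4, t6, t7.
That leaves t6 = 10. Eliminate 10 elsewhere: t1, t2, t4.
t1's domain is down to {2}, so t1 = 2. Strike 2 from t4.
That leaves t4 = 6. Eliminate 6 elsewhere: t8.
So t8 = 4.

4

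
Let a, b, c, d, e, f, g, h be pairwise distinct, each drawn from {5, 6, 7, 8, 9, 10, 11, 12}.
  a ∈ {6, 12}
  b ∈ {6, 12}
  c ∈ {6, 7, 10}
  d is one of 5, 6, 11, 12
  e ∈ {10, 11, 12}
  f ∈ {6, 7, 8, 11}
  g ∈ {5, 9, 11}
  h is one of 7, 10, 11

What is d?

Among the 8 variables, 8 fits only f (and all 8 values in {5, 6, 7, 8, 9, 10, 11, 12} must be used), so f = 8.
The 7 still-open variables together cover exactly {5, 6, 7, 9, 10, 11, 12} — 7 values for 7 variables — and 9 appears only in g's list, so g = 9.
Among the 6 still-open variables, 5 fits only d (and all 6 values in {5, 6, 7, 10, 11, 12} must be used), so d = 5.

5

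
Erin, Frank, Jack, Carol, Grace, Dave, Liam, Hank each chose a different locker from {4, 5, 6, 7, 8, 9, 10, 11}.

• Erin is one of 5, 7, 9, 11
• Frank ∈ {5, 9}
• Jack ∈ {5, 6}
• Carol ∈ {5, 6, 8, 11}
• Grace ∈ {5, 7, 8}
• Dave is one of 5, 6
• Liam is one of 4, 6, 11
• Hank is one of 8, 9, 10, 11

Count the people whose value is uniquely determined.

The 8 variables draw from only 8 values {4, 5, 6, 7, 8, 9, 10, 11}, so each is used; only Liam can be 4, hence Liam = 4.
Among the 7 still-open variables, 10 fits only Hank (and all 7 values in {5, 6, 7, 8, 9, 10, 11} must be used), so Hank = 10.
Jack and Dave share exactly the 2 values {5, 6}; by pigeonhole those values go to them, so strike 5, 6 from Erin, Frank, Carol, Grace.
That leaves Frank = 9. Strike 9 from Erin.
Determined: Frank=9, Liam=4, Hank=10. The other people each still have more than one consistent value. That makes 3.

3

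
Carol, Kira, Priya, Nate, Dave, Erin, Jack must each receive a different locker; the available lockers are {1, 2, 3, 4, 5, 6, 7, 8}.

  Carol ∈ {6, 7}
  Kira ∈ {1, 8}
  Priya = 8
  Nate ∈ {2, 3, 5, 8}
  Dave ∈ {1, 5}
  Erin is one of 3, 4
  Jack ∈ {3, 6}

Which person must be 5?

Dave

Priya has just one choice, so Priya = 8. So Kira, Nate can't be 8.
Kira's domain is down to {1}, so Kira = 1. Strike 1 from Dave.
So 5 goes to Dave.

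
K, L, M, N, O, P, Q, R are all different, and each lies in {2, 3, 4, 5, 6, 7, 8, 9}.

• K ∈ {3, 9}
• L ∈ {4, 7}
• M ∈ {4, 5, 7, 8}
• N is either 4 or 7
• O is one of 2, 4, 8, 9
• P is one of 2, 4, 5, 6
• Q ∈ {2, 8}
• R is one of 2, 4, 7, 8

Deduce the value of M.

The 8 variables together cover exactly {2, 3, 4, 5, 6, 7, 8, 9} — 8 values for 8 variables — and 3 appears only in K's list, so K = 3.
The 7 still-open variables together cover exactly {2, 4, 5, 6, 7, 8, 9} — 7 values for 7 variables — and 6 appears only in P's list, so P = 6.
The 6 still-open variables together cover exactly {2, 4, 5, 7, 8, 9} — 6 values for 6 variables — and 5 appears only in M's list, so M = 5.

5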